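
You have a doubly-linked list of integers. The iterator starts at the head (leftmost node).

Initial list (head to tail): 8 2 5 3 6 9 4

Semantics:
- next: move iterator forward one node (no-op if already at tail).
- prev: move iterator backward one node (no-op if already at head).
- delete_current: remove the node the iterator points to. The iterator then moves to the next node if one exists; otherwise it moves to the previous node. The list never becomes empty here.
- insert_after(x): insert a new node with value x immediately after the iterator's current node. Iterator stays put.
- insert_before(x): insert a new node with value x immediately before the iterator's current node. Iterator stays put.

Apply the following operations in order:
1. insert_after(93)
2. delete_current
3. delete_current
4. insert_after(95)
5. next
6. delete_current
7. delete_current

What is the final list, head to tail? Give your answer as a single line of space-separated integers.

Answer: 2 3 6 9 4

Derivation:
After 1 (insert_after(93)): list=[8, 93, 2, 5, 3, 6, 9, 4] cursor@8
After 2 (delete_current): list=[93, 2, 5, 3, 6, 9, 4] cursor@93
After 3 (delete_current): list=[2, 5, 3, 6, 9, 4] cursor@2
After 4 (insert_after(95)): list=[2, 95, 5, 3, 6, 9, 4] cursor@2
After 5 (next): list=[2, 95, 5, 3, 6, 9, 4] cursor@95
After 6 (delete_current): list=[2, 5, 3, 6, 9, 4] cursor@5
After 7 (delete_current): list=[2, 3, 6, 9, 4] cursor@3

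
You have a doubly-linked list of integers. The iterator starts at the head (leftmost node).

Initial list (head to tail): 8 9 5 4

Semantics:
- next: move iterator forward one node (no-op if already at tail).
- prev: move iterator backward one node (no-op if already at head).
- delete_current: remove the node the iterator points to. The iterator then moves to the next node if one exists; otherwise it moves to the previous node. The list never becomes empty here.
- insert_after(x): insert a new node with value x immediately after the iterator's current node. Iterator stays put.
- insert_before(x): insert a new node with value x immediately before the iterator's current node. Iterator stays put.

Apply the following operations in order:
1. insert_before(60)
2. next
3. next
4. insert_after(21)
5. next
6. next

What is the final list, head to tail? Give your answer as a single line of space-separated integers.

After 1 (insert_before(60)): list=[60, 8, 9, 5, 4] cursor@8
After 2 (next): list=[60, 8, 9, 5, 4] cursor@9
After 3 (next): list=[60, 8, 9, 5, 4] cursor@5
After 4 (insert_after(21)): list=[60, 8, 9, 5, 21, 4] cursor@5
After 5 (next): list=[60, 8, 9, 5, 21, 4] cursor@21
After 6 (next): list=[60, 8, 9, 5, 21, 4] cursor@4

Answer: 60 8 9 5 21 4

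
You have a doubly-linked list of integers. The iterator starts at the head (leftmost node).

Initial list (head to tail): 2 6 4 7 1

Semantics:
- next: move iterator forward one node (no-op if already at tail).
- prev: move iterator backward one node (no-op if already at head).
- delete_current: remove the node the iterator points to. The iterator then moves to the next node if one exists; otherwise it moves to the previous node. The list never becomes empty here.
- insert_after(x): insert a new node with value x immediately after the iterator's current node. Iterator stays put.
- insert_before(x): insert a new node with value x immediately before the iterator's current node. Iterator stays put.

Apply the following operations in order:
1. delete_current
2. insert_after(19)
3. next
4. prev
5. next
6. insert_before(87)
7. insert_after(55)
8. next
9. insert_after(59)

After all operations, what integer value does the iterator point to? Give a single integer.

After 1 (delete_current): list=[6, 4, 7, 1] cursor@6
After 2 (insert_after(19)): list=[6, 19, 4, 7, 1] cursor@6
After 3 (next): list=[6, 19, 4, 7, 1] cursor@19
After 4 (prev): list=[6, 19, 4, 7, 1] cursor@6
After 5 (next): list=[6, 19, 4, 7, 1] cursor@19
After 6 (insert_before(87)): list=[6, 87, 19, 4, 7, 1] cursor@19
After 7 (insert_after(55)): list=[6, 87, 19, 55, 4, 7, 1] cursor@19
After 8 (next): list=[6, 87, 19, 55, 4, 7, 1] cursor@55
After 9 (insert_after(59)): list=[6, 87, 19, 55, 59, 4, 7, 1] cursor@55

Answer: 55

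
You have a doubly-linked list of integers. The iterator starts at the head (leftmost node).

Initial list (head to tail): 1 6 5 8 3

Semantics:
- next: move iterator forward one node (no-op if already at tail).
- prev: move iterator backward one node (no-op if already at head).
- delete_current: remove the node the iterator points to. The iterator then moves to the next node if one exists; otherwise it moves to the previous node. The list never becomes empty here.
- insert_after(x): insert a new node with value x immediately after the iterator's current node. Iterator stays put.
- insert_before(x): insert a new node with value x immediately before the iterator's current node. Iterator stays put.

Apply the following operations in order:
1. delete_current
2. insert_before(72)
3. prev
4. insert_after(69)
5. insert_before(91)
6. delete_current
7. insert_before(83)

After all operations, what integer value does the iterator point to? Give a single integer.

After 1 (delete_current): list=[6, 5, 8, 3] cursor@6
After 2 (insert_before(72)): list=[72, 6, 5, 8, 3] cursor@6
After 3 (prev): list=[72, 6, 5, 8, 3] cursor@72
After 4 (insert_after(69)): list=[72, 69, 6, 5, 8, 3] cursor@72
After 5 (insert_before(91)): list=[91, 72, 69, 6, 5, 8, 3] cursor@72
After 6 (delete_current): list=[91, 69, 6, 5, 8, 3] cursor@69
After 7 (insert_before(83)): list=[91, 83, 69, 6, 5, 8, 3] cursor@69

Answer: 69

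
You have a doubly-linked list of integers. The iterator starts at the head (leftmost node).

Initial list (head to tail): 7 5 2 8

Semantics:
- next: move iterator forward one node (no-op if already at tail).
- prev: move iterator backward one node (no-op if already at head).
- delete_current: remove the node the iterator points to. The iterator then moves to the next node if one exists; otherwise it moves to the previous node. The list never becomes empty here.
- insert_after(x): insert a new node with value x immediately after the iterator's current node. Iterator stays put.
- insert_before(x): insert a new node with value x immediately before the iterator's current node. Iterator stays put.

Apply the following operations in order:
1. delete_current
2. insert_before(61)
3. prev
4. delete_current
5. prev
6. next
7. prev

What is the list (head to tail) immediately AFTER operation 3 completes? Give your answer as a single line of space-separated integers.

After 1 (delete_current): list=[5, 2, 8] cursor@5
After 2 (insert_before(61)): list=[61, 5, 2, 8] cursor@5
After 3 (prev): list=[61, 5, 2, 8] cursor@61

Answer: 61 5 2 8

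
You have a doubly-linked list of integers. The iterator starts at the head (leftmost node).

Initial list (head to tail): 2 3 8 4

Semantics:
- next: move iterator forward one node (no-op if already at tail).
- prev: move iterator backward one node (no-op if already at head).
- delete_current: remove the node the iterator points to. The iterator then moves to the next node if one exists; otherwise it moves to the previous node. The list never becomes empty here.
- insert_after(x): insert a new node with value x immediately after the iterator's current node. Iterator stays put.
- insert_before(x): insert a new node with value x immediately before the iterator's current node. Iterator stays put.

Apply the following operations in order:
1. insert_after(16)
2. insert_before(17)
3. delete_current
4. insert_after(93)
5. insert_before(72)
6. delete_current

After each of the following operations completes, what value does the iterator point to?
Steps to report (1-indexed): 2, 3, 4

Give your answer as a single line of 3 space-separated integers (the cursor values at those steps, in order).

After 1 (insert_after(16)): list=[2, 16, 3, 8, 4] cursor@2
After 2 (insert_before(17)): list=[17, 2, 16, 3, 8, 4] cursor@2
After 3 (delete_current): list=[17, 16, 3, 8, 4] cursor@16
After 4 (insert_after(93)): list=[17, 16, 93, 3, 8, 4] cursor@16
After 5 (insert_before(72)): list=[17, 72, 16, 93, 3, 8, 4] cursor@16
After 6 (delete_current): list=[17, 72, 93, 3, 8, 4] cursor@93

Answer: 2 16 16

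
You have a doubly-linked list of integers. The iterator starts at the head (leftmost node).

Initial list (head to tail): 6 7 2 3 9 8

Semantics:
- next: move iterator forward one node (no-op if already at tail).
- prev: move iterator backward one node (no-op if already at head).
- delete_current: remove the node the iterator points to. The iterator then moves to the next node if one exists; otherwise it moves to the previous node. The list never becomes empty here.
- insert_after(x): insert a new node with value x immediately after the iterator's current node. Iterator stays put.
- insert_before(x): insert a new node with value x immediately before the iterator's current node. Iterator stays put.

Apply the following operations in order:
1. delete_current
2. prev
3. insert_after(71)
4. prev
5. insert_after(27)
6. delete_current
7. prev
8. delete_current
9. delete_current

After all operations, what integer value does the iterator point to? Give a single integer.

After 1 (delete_current): list=[7, 2, 3, 9, 8] cursor@7
After 2 (prev): list=[7, 2, 3, 9, 8] cursor@7
After 3 (insert_after(71)): list=[7, 71, 2, 3, 9, 8] cursor@7
After 4 (prev): list=[7, 71, 2, 3, 9, 8] cursor@7
After 5 (insert_after(27)): list=[7, 27, 71, 2, 3, 9, 8] cursor@7
After 6 (delete_current): list=[27, 71, 2, 3, 9, 8] cursor@27
After 7 (prev): list=[27, 71, 2, 3, 9, 8] cursor@27
After 8 (delete_current): list=[71, 2, 3, 9, 8] cursor@71
After 9 (delete_current): list=[2, 3, 9, 8] cursor@2

Answer: 2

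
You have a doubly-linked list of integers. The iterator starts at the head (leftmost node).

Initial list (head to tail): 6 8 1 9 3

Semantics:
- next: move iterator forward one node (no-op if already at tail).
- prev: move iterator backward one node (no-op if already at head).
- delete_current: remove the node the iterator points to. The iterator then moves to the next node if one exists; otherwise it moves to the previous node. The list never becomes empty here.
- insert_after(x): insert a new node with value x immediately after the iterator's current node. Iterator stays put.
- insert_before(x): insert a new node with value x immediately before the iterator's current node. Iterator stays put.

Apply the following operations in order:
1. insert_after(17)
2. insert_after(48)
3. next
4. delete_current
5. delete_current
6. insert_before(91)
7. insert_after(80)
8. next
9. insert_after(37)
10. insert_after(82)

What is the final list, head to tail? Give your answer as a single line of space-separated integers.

After 1 (insert_after(17)): list=[6, 17, 8, 1, 9, 3] cursor@6
After 2 (insert_after(48)): list=[6, 48, 17, 8, 1, 9, 3] cursor@6
After 3 (next): list=[6, 48, 17, 8, 1, 9, 3] cursor@48
After 4 (delete_current): list=[6, 17, 8, 1, 9, 3] cursor@17
After 5 (delete_current): list=[6, 8, 1, 9, 3] cursor@8
After 6 (insert_before(91)): list=[6, 91, 8, 1, 9, 3] cursor@8
After 7 (insert_after(80)): list=[6, 91, 8, 80, 1, 9, 3] cursor@8
After 8 (next): list=[6, 91, 8, 80, 1, 9, 3] cursor@80
After 9 (insert_after(37)): list=[6, 91, 8, 80, 37, 1, 9, 3] cursor@80
After 10 (insert_after(82)): list=[6, 91, 8, 80, 82, 37, 1, 9, 3] cursor@80

Answer: 6 91 8 80 82 37 1 9 3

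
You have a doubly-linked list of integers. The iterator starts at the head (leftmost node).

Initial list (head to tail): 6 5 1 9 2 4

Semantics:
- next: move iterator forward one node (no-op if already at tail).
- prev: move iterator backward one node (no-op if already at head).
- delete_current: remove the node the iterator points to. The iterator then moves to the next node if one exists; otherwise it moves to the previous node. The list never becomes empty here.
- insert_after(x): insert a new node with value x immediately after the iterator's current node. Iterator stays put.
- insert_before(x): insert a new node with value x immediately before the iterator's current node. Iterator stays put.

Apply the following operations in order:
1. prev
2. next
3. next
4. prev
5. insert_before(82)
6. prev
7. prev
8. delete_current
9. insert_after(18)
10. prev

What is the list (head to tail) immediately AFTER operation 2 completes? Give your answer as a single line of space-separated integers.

After 1 (prev): list=[6, 5, 1, 9, 2, 4] cursor@6
After 2 (next): list=[6, 5, 1, 9, 2, 4] cursor@5

Answer: 6 5 1 9 2 4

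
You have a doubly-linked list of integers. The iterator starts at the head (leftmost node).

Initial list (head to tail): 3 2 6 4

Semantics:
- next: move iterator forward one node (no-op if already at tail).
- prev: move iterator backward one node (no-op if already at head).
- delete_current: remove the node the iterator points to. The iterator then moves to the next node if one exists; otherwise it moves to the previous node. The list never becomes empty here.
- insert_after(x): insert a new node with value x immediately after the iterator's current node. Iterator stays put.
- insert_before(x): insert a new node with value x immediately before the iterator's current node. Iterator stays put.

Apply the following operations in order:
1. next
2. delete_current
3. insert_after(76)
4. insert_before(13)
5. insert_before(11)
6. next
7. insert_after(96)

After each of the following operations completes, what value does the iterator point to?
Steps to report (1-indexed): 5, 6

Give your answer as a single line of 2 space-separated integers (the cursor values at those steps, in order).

Answer: 6 76

Derivation:
After 1 (next): list=[3, 2, 6, 4] cursor@2
After 2 (delete_current): list=[3, 6, 4] cursor@6
After 3 (insert_after(76)): list=[3, 6, 76, 4] cursor@6
After 4 (insert_before(13)): list=[3, 13, 6, 76, 4] cursor@6
After 5 (insert_before(11)): list=[3, 13, 11, 6, 76, 4] cursor@6
After 6 (next): list=[3, 13, 11, 6, 76, 4] cursor@76
After 7 (insert_after(96)): list=[3, 13, 11, 6, 76, 96, 4] cursor@76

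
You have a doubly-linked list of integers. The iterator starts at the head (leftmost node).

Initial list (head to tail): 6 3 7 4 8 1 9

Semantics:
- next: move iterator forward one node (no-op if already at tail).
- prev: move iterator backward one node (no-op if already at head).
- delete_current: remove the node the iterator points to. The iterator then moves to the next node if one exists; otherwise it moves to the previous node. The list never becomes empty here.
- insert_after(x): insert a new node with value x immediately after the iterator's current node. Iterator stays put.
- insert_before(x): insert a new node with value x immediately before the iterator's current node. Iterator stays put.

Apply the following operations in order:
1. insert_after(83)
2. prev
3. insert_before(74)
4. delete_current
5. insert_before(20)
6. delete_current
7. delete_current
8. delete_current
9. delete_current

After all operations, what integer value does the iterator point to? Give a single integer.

Answer: 8

Derivation:
After 1 (insert_after(83)): list=[6, 83, 3, 7, 4, 8, 1, 9] cursor@6
After 2 (prev): list=[6, 83, 3, 7, 4, 8, 1, 9] cursor@6
After 3 (insert_before(74)): list=[74, 6, 83, 3, 7, 4, 8, 1, 9] cursor@6
After 4 (delete_current): list=[74, 83, 3, 7, 4, 8, 1, 9] cursor@83
After 5 (insert_before(20)): list=[74, 20, 83, 3, 7, 4, 8, 1, 9] cursor@83
After 6 (delete_current): list=[74, 20, 3, 7, 4, 8, 1, 9] cursor@3
After 7 (delete_current): list=[74, 20, 7, 4, 8, 1, 9] cursor@7
After 8 (delete_current): list=[74, 20, 4, 8, 1, 9] cursor@4
After 9 (delete_current): list=[74, 20, 8, 1, 9] cursor@8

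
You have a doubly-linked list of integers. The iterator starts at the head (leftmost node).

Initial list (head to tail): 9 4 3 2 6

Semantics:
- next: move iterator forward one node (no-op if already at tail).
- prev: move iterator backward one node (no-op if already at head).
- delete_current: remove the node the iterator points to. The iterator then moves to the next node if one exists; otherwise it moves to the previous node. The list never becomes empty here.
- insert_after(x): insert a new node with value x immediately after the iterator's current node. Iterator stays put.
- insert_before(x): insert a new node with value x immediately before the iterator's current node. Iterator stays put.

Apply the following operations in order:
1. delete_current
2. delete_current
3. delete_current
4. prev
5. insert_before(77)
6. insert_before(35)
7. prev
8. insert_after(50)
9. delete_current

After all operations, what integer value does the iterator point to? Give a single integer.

Answer: 50

Derivation:
After 1 (delete_current): list=[4, 3, 2, 6] cursor@4
After 2 (delete_current): list=[3, 2, 6] cursor@3
After 3 (delete_current): list=[2, 6] cursor@2
After 4 (prev): list=[2, 6] cursor@2
After 5 (insert_before(77)): list=[77, 2, 6] cursor@2
After 6 (insert_before(35)): list=[77, 35, 2, 6] cursor@2
After 7 (prev): list=[77, 35, 2, 6] cursor@35
After 8 (insert_after(50)): list=[77, 35, 50, 2, 6] cursor@35
After 9 (delete_current): list=[77, 50, 2, 6] cursor@50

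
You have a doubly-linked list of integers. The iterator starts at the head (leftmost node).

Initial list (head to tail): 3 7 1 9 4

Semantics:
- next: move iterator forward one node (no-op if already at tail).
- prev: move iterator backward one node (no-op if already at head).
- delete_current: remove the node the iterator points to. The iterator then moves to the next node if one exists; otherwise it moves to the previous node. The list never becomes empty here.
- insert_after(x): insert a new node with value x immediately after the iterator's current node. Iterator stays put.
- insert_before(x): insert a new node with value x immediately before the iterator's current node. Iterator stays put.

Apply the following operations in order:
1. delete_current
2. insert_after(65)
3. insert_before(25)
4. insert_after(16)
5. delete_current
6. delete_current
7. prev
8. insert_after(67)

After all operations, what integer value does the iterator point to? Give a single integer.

Answer: 25

Derivation:
After 1 (delete_current): list=[7, 1, 9, 4] cursor@7
After 2 (insert_after(65)): list=[7, 65, 1, 9, 4] cursor@7
After 3 (insert_before(25)): list=[25, 7, 65, 1, 9, 4] cursor@7
After 4 (insert_after(16)): list=[25, 7, 16, 65, 1, 9, 4] cursor@7
After 5 (delete_current): list=[25, 16, 65, 1, 9, 4] cursor@16
After 6 (delete_current): list=[25, 65, 1, 9, 4] cursor@65
After 7 (prev): list=[25, 65, 1, 9, 4] cursor@25
After 8 (insert_after(67)): list=[25, 67, 65, 1, 9, 4] cursor@25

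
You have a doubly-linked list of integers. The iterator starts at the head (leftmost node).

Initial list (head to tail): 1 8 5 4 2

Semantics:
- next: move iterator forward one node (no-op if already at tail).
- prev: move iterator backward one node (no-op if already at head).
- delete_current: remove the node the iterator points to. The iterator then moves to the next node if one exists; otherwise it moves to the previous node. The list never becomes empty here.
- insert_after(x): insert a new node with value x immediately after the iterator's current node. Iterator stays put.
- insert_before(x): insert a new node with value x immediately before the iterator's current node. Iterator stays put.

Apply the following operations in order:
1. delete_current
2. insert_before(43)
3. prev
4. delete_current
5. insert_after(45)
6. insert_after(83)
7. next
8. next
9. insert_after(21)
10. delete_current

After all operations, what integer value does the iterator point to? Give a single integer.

Answer: 21

Derivation:
After 1 (delete_current): list=[8, 5, 4, 2] cursor@8
After 2 (insert_before(43)): list=[43, 8, 5, 4, 2] cursor@8
After 3 (prev): list=[43, 8, 5, 4, 2] cursor@43
After 4 (delete_current): list=[8, 5, 4, 2] cursor@8
After 5 (insert_after(45)): list=[8, 45, 5, 4, 2] cursor@8
After 6 (insert_after(83)): list=[8, 83, 45, 5, 4, 2] cursor@8
After 7 (next): list=[8, 83, 45, 5, 4, 2] cursor@83
After 8 (next): list=[8, 83, 45, 5, 4, 2] cursor@45
After 9 (insert_after(21)): list=[8, 83, 45, 21, 5, 4, 2] cursor@45
After 10 (delete_current): list=[8, 83, 21, 5, 4, 2] cursor@21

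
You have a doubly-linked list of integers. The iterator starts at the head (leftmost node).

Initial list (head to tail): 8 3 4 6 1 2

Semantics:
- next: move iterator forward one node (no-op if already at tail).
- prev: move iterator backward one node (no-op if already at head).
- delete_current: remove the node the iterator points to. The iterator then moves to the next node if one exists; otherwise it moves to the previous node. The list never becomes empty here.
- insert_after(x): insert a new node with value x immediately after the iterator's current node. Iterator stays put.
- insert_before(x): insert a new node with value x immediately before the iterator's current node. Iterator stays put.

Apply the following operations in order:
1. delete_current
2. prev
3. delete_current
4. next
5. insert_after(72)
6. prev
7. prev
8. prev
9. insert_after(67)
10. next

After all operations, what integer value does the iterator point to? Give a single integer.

After 1 (delete_current): list=[3, 4, 6, 1, 2] cursor@3
After 2 (prev): list=[3, 4, 6, 1, 2] cursor@3
After 3 (delete_current): list=[4, 6, 1, 2] cursor@4
After 4 (next): list=[4, 6, 1, 2] cursor@6
After 5 (insert_after(72)): list=[4, 6, 72, 1, 2] cursor@6
After 6 (prev): list=[4, 6, 72, 1, 2] cursor@4
After 7 (prev): list=[4, 6, 72, 1, 2] cursor@4
After 8 (prev): list=[4, 6, 72, 1, 2] cursor@4
After 9 (insert_after(67)): list=[4, 67, 6, 72, 1, 2] cursor@4
After 10 (next): list=[4, 67, 6, 72, 1, 2] cursor@67

Answer: 67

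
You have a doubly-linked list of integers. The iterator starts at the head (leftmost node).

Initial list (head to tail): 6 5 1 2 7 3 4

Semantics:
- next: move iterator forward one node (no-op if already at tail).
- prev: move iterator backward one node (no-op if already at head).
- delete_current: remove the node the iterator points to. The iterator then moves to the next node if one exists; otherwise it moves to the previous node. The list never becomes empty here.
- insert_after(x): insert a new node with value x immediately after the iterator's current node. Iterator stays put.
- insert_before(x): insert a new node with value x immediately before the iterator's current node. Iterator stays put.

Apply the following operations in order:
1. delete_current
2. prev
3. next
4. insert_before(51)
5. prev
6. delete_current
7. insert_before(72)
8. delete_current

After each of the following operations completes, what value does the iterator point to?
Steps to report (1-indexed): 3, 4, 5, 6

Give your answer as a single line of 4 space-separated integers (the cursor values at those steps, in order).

After 1 (delete_current): list=[5, 1, 2, 7, 3, 4] cursor@5
After 2 (prev): list=[5, 1, 2, 7, 3, 4] cursor@5
After 3 (next): list=[5, 1, 2, 7, 3, 4] cursor@1
After 4 (insert_before(51)): list=[5, 51, 1, 2, 7, 3, 4] cursor@1
After 5 (prev): list=[5, 51, 1, 2, 7, 3, 4] cursor@51
After 6 (delete_current): list=[5, 1, 2, 7, 3, 4] cursor@1
After 7 (insert_before(72)): list=[5, 72, 1, 2, 7, 3, 4] cursor@1
After 8 (delete_current): list=[5, 72, 2, 7, 3, 4] cursor@2

Answer: 1 1 51 1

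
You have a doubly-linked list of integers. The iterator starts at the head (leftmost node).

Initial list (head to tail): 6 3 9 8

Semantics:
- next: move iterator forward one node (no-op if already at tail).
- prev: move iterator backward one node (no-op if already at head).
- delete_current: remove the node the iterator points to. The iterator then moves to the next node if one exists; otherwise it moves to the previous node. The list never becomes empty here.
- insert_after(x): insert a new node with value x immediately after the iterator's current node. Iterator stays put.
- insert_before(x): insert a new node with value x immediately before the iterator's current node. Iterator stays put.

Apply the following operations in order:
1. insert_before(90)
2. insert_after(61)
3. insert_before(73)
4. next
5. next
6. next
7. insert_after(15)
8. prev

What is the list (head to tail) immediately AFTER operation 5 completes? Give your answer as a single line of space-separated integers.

After 1 (insert_before(90)): list=[90, 6, 3, 9, 8] cursor@6
After 2 (insert_after(61)): list=[90, 6, 61, 3, 9, 8] cursor@6
After 3 (insert_before(73)): list=[90, 73, 6, 61, 3, 9, 8] cursor@6
After 4 (next): list=[90, 73, 6, 61, 3, 9, 8] cursor@61
After 5 (next): list=[90, 73, 6, 61, 3, 9, 8] cursor@3

Answer: 90 73 6 61 3 9 8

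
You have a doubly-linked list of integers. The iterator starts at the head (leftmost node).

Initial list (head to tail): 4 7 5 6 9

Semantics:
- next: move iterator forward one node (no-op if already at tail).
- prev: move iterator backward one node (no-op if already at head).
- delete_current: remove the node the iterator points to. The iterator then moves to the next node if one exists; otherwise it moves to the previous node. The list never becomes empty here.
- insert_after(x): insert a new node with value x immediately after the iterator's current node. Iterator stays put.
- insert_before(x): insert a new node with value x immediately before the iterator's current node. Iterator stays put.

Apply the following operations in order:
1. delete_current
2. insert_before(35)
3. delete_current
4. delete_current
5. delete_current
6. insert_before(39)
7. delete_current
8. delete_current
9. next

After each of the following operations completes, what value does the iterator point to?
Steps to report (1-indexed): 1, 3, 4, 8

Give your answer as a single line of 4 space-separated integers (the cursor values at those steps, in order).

Answer: 7 5 6 35

Derivation:
After 1 (delete_current): list=[7, 5, 6, 9] cursor@7
After 2 (insert_before(35)): list=[35, 7, 5, 6, 9] cursor@7
After 3 (delete_current): list=[35, 5, 6, 9] cursor@5
After 4 (delete_current): list=[35, 6, 9] cursor@6
After 5 (delete_current): list=[35, 9] cursor@9
After 6 (insert_before(39)): list=[35, 39, 9] cursor@9
After 7 (delete_current): list=[35, 39] cursor@39
After 8 (delete_current): list=[35] cursor@35
After 9 (next): list=[35] cursor@35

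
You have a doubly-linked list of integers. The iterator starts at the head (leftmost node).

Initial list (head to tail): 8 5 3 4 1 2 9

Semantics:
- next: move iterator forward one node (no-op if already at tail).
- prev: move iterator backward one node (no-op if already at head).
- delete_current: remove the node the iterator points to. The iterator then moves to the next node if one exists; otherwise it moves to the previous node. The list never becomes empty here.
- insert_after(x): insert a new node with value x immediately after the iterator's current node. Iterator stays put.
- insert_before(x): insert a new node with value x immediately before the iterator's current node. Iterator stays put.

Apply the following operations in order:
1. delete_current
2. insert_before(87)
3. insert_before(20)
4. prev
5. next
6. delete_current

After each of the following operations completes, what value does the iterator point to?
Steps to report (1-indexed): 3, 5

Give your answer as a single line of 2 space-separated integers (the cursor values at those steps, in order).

After 1 (delete_current): list=[5, 3, 4, 1, 2, 9] cursor@5
After 2 (insert_before(87)): list=[87, 5, 3, 4, 1, 2, 9] cursor@5
After 3 (insert_before(20)): list=[87, 20, 5, 3, 4, 1, 2, 9] cursor@5
After 4 (prev): list=[87, 20, 5, 3, 4, 1, 2, 9] cursor@20
After 5 (next): list=[87, 20, 5, 3, 4, 1, 2, 9] cursor@5
After 6 (delete_current): list=[87, 20, 3, 4, 1, 2, 9] cursor@3

Answer: 5 5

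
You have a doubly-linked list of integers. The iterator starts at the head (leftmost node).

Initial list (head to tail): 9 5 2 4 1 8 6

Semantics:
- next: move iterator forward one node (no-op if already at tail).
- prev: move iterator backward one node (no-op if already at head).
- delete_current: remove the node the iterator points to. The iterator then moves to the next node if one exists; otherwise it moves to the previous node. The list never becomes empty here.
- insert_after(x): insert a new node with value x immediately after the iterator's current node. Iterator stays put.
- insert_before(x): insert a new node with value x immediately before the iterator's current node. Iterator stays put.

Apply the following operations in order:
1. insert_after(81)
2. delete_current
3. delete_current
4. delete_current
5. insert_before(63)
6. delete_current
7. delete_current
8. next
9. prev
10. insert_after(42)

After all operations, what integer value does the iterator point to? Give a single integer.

After 1 (insert_after(81)): list=[9, 81, 5, 2, 4, 1, 8, 6] cursor@9
After 2 (delete_current): list=[81, 5, 2, 4, 1, 8, 6] cursor@81
After 3 (delete_current): list=[5, 2, 4, 1, 8, 6] cursor@5
After 4 (delete_current): list=[2, 4, 1, 8, 6] cursor@2
After 5 (insert_before(63)): list=[63, 2, 4, 1, 8, 6] cursor@2
After 6 (delete_current): list=[63, 4, 1, 8, 6] cursor@4
After 7 (delete_current): list=[63, 1, 8, 6] cursor@1
After 8 (next): list=[63, 1, 8, 6] cursor@8
After 9 (prev): list=[63, 1, 8, 6] cursor@1
After 10 (insert_after(42)): list=[63, 1, 42, 8, 6] cursor@1

Answer: 1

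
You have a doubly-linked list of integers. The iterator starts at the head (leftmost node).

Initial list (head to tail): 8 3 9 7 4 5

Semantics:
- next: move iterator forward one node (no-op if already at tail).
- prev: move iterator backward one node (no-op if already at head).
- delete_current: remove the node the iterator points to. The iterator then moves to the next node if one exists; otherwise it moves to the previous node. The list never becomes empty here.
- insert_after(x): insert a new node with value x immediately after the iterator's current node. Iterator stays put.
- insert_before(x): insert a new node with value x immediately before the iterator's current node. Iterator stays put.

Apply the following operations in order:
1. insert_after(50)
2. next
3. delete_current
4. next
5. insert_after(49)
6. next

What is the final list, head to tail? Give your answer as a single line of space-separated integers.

Answer: 8 3 9 49 7 4 5

Derivation:
After 1 (insert_after(50)): list=[8, 50, 3, 9, 7, 4, 5] cursor@8
After 2 (next): list=[8, 50, 3, 9, 7, 4, 5] cursor@50
After 3 (delete_current): list=[8, 3, 9, 7, 4, 5] cursor@3
After 4 (next): list=[8, 3, 9, 7, 4, 5] cursor@9
After 5 (insert_after(49)): list=[8, 3, 9, 49, 7, 4, 5] cursor@9
After 6 (next): list=[8, 3, 9, 49, 7, 4, 5] cursor@49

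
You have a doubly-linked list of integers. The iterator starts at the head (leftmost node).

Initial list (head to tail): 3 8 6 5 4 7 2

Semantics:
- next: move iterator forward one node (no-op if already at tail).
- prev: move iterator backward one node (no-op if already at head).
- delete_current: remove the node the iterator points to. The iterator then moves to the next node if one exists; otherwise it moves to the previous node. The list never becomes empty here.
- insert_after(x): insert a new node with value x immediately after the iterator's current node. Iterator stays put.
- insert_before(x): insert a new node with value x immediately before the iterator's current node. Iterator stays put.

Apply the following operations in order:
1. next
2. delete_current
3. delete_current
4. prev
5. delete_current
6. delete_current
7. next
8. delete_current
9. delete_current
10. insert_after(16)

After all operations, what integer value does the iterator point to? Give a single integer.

Answer: 4

Derivation:
After 1 (next): list=[3, 8, 6, 5, 4, 7, 2] cursor@8
After 2 (delete_current): list=[3, 6, 5, 4, 7, 2] cursor@6
After 3 (delete_current): list=[3, 5, 4, 7, 2] cursor@5
After 4 (prev): list=[3, 5, 4, 7, 2] cursor@3
After 5 (delete_current): list=[5, 4, 7, 2] cursor@5
After 6 (delete_current): list=[4, 7, 2] cursor@4
After 7 (next): list=[4, 7, 2] cursor@7
After 8 (delete_current): list=[4, 2] cursor@2
After 9 (delete_current): list=[4] cursor@4
After 10 (insert_after(16)): list=[4, 16] cursor@4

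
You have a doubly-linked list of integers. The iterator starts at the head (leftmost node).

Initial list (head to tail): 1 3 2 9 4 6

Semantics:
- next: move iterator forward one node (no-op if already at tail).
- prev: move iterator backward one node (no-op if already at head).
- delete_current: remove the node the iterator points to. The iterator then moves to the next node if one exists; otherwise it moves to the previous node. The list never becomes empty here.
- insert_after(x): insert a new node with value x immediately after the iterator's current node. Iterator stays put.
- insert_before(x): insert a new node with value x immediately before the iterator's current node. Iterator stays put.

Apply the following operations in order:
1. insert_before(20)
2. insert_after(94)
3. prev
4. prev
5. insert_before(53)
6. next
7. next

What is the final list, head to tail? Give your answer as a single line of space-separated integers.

After 1 (insert_before(20)): list=[20, 1, 3, 2, 9, 4, 6] cursor@1
After 2 (insert_after(94)): list=[20, 1, 94, 3, 2, 9, 4, 6] cursor@1
After 3 (prev): list=[20, 1, 94, 3, 2, 9, 4, 6] cursor@20
After 4 (prev): list=[20, 1, 94, 3, 2, 9, 4, 6] cursor@20
After 5 (insert_before(53)): list=[53, 20, 1, 94, 3, 2, 9, 4, 6] cursor@20
After 6 (next): list=[53, 20, 1, 94, 3, 2, 9, 4, 6] cursor@1
After 7 (next): list=[53, 20, 1, 94, 3, 2, 9, 4, 6] cursor@94

Answer: 53 20 1 94 3 2 9 4 6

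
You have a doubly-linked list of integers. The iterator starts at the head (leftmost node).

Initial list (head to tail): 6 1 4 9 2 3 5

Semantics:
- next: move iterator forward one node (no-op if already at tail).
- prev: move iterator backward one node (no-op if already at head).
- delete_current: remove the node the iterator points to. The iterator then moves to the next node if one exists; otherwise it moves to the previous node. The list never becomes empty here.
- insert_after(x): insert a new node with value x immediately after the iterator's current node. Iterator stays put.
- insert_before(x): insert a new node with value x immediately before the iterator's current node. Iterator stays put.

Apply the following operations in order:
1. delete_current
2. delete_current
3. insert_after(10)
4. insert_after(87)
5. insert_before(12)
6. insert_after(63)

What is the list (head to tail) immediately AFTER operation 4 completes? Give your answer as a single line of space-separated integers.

Answer: 4 87 10 9 2 3 5

Derivation:
After 1 (delete_current): list=[1, 4, 9, 2, 3, 5] cursor@1
After 2 (delete_current): list=[4, 9, 2, 3, 5] cursor@4
After 3 (insert_after(10)): list=[4, 10, 9, 2, 3, 5] cursor@4
After 4 (insert_after(87)): list=[4, 87, 10, 9, 2, 3, 5] cursor@4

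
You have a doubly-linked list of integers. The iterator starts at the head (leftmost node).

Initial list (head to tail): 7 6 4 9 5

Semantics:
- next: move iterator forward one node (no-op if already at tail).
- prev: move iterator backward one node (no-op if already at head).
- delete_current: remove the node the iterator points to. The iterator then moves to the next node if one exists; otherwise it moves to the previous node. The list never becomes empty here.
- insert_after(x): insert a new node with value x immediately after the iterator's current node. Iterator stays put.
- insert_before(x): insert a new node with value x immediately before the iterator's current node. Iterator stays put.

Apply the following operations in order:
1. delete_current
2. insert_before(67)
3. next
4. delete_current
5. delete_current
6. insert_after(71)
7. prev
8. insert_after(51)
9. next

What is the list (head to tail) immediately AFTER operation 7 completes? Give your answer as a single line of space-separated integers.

Answer: 67 6 5 71

Derivation:
After 1 (delete_current): list=[6, 4, 9, 5] cursor@6
After 2 (insert_before(67)): list=[67, 6, 4, 9, 5] cursor@6
After 3 (next): list=[67, 6, 4, 9, 5] cursor@4
After 4 (delete_current): list=[67, 6, 9, 5] cursor@9
After 5 (delete_current): list=[67, 6, 5] cursor@5
After 6 (insert_after(71)): list=[67, 6, 5, 71] cursor@5
After 7 (prev): list=[67, 6, 5, 71] cursor@6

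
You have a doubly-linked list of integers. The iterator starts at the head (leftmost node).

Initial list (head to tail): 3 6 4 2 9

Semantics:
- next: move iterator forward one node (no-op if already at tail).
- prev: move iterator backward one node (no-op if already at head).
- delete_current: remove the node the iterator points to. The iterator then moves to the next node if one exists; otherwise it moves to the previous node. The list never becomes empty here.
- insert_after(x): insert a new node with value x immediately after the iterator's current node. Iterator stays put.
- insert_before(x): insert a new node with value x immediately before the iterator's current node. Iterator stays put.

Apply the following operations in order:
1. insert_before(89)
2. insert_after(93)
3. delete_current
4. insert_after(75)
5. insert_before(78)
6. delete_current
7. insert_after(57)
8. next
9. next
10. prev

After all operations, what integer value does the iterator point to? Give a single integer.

Answer: 57

Derivation:
After 1 (insert_before(89)): list=[89, 3, 6, 4, 2, 9] cursor@3
After 2 (insert_after(93)): list=[89, 3, 93, 6, 4, 2, 9] cursor@3
After 3 (delete_current): list=[89, 93, 6, 4, 2, 9] cursor@93
After 4 (insert_after(75)): list=[89, 93, 75, 6, 4, 2, 9] cursor@93
After 5 (insert_before(78)): list=[89, 78, 93, 75, 6, 4, 2, 9] cursor@93
After 6 (delete_current): list=[89, 78, 75, 6, 4, 2, 9] cursor@75
After 7 (insert_after(57)): list=[89, 78, 75, 57, 6, 4, 2, 9] cursor@75
After 8 (next): list=[89, 78, 75, 57, 6, 4, 2, 9] cursor@57
After 9 (next): list=[89, 78, 75, 57, 6, 4, 2, 9] cursor@6
After 10 (prev): list=[89, 78, 75, 57, 6, 4, 2, 9] cursor@57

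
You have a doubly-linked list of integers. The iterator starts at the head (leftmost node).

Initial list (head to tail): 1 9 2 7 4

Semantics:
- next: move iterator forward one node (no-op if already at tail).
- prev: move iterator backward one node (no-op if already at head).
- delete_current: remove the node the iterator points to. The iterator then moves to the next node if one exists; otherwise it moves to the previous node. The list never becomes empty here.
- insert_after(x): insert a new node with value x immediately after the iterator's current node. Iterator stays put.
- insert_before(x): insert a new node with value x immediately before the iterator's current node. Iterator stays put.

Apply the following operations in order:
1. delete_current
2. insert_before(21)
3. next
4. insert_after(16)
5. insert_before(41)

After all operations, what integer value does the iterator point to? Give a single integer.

Answer: 2

Derivation:
After 1 (delete_current): list=[9, 2, 7, 4] cursor@9
After 2 (insert_before(21)): list=[21, 9, 2, 7, 4] cursor@9
After 3 (next): list=[21, 9, 2, 7, 4] cursor@2
After 4 (insert_after(16)): list=[21, 9, 2, 16, 7, 4] cursor@2
After 5 (insert_before(41)): list=[21, 9, 41, 2, 16, 7, 4] cursor@2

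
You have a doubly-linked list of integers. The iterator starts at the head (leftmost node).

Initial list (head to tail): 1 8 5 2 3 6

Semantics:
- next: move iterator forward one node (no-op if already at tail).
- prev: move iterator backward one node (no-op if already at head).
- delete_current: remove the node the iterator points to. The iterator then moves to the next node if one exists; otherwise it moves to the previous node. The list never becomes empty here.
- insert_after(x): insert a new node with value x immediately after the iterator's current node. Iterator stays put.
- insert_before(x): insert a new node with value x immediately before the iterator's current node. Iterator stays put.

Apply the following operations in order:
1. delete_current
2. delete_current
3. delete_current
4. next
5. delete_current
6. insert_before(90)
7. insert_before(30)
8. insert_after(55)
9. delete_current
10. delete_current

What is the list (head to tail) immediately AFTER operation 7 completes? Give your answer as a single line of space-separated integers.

After 1 (delete_current): list=[8, 5, 2, 3, 6] cursor@8
After 2 (delete_current): list=[5, 2, 3, 6] cursor@5
After 3 (delete_current): list=[2, 3, 6] cursor@2
After 4 (next): list=[2, 3, 6] cursor@3
After 5 (delete_current): list=[2, 6] cursor@6
After 6 (insert_before(90)): list=[2, 90, 6] cursor@6
After 7 (insert_before(30)): list=[2, 90, 30, 6] cursor@6

Answer: 2 90 30 6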